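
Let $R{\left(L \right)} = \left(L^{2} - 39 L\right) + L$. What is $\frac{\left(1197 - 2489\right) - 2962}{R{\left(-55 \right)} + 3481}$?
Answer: $- \frac{2127}{4298} \approx -0.49488$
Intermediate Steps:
$R{\left(L \right)} = L^{2} - 38 L$
$\frac{\left(1197 - 2489\right) - 2962}{R{\left(-55 \right)} + 3481} = \frac{\left(1197 - 2489\right) - 2962}{- 55 \left(-38 - 55\right) + 3481} = \frac{-1292 - 2962}{\left(-55\right) \left(-93\right) + 3481} = - \frac{4254}{5115 + 3481} = - \frac{4254}{8596} = \left(-4254\right) \frac{1}{8596} = - \frac{2127}{4298}$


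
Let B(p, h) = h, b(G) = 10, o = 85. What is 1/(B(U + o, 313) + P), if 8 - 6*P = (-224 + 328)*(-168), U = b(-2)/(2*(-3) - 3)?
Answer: 3/9679 ≈ 0.00030995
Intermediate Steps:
U = -10/9 (U = 10/(2*(-3) - 3) = 10/(-6 - 3) = 10/(-9) = 10*(-1/9) = -10/9 ≈ -1.1111)
P = 8740/3 (P = 4/3 - (-224 + 328)*(-168)/6 = 4/3 - 52*(-168)/3 = 4/3 - 1/6*(-17472) = 4/3 + 2912 = 8740/3 ≈ 2913.3)
1/(B(U + o, 313) + P) = 1/(313 + 8740/3) = 1/(9679/3) = 3/9679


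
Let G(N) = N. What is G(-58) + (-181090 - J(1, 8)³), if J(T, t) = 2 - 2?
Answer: -181148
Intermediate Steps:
J(T, t) = 0
G(-58) + (-181090 - J(1, 8)³) = -58 + (-181090 - 1*0³) = -58 + (-181090 - 1*0) = -58 + (-181090 + 0) = -58 - 181090 = -181148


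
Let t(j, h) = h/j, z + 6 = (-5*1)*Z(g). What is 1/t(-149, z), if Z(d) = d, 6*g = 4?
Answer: 447/28 ≈ 15.964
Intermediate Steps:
g = ⅔ (g = (⅙)*4 = ⅔ ≈ 0.66667)
z = -28/3 (z = -6 - 5*1*(⅔) = -6 - 5*⅔ = -6 - 10/3 = -28/3 ≈ -9.3333)
1/t(-149, z) = 1/(-28/3/(-149)) = 1/(-28/3*(-1/149)) = 1/(28/447) = 447/28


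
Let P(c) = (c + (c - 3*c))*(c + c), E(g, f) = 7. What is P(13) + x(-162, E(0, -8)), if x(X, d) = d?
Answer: -331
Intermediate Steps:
P(c) = -2*c**2 (P(c) = (c - 2*c)*(2*c) = (-c)*(2*c) = -2*c**2)
P(13) + x(-162, E(0, -8)) = -2*13**2 + 7 = -2*169 + 7 = -338 + 7 = -331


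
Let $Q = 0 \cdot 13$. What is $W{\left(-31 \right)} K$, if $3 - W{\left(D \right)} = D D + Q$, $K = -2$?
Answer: $1916$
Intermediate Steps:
$Q = 0$
$W{\left(D \right)} = 3 - D^{2}$ ($W{\left(D \right)} = 3 - \left(D D + 0\right) = 3 - \left(D^{2} + 0\right) = 3 - D^{2}$)
$W{\left(-31 \right)} K = \left(3 - \left(-31\right)^{2}\right) \left(-2\right) = \left(3 - 961\right) \left(-2\right) = \left(-958\right) \left(-2\right) = 1916$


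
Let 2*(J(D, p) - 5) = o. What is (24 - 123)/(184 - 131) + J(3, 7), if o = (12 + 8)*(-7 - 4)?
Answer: -5664/53 ≈ -106.87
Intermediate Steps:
o = -220 (o = 20*(-11) = -220)
J(D, p) = -105 (J(D, p) = 5 + (½)*(-220) = 5 - 110 = -105)
(24 - 123)/(184 - 131) + J(3, 7) = (24 - 123)/(184 - 131) - 105 = -99/53 - 105 = -5664/53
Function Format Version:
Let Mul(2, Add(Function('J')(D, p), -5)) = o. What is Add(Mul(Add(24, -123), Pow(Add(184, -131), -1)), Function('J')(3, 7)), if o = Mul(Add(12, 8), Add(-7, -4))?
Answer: Rational(-5664, 53) ≈ -106.87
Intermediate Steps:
o = -220 (o = Mul(20, -11) = -220)
Function('J')(D, p) = -105 (Function('J')(D, p) = Add(5, Mul(Rational(1, 2), -220)) = Add(5, -110) = -105)
Add(Mul(Add(24, -123), Pow(Add(184, -131), -1)), Function('J')(3, 7)) = Add(Mul(Add(24, -123), Pow(Add(184, -131), -1)), -105) = Add(Mul(-99, Pow(53, -1)), -105) = Add(Mul(-99, Rational(1, 53)), -105) = Add(Rational(-99, 53), -105) = Rational(-5664, 53)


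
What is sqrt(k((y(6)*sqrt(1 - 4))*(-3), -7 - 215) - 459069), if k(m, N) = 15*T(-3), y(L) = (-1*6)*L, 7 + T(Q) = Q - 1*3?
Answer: 16*I*sqrt(1794) ≈ 677.69*I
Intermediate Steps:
T(Q) = -10 + Q (T(Q) = -7 + (Q - 1*3) = -7 + (Q - 3) = -7 + (-3 + Q) = -10 + Q)
y(L) = -6*L
k(m, N) = -195 (k(m, N) = 15*(-10 - 3) = 15*(-13) = -195)
sqrt(k((y(6)*sqrt(1 - 4))*(-3), -7 - 215) - 459069) = sqrt(-195 - 459069) = sqrt(-459264) = 16*I*sqrt(1794)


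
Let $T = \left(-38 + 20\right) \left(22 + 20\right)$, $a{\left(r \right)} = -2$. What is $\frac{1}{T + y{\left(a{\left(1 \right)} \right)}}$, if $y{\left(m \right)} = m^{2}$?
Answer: $- \frac{1}{752} \approx -0.0013298$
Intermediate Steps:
$T = -756$ ($T = \left(-18\right) 42 = -756$)
$\frac{1}{T + y{\left(a{\left(1 \right)} \right)}} = \frac{1}{-756 + \left(-2\right)^{2}} = \frac{1}{-756 + 4} = \frac{1}{-752} = - \frac{1}{752}$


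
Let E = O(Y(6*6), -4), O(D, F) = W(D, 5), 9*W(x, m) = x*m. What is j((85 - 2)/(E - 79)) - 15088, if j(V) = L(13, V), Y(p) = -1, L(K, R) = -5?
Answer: -15093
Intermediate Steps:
W(x, m) = m*x/9 (W(x, m) = (x*m)/9 = (m*x)/9 = m*x/9)
O(D, F) = 5*D/9 (O(D, F) = (⅑)*5*D = 5*D/9)
E = -5/9 (E = (5/9)*(-1) = -5/9 ≈ -0.55556)
j(V) = -5
j((85 - 2)/(E - 79)) - 15088 = -5 - 15088 = -15093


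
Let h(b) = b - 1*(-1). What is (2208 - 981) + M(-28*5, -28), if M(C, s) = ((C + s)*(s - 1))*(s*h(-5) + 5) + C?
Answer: 571111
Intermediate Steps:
h(b) = 1 + b (h(b) = b + 1 = 1 + b)
M(C, s) = C + (-1 + s)*(5 - 4*s)*(C + s) (M(C, s) = ((C + s)*(s - 1))*(s*(1 - 5) + 5) + C = ((C + s)*(-1 + s))*(s*(-4) + 5) + C = ((-1 + s)*(C + s))*(-4*s + 5) + C = ((-1 + s)*(C + s))*(5 - 4*s) + C = (-1 + s)*(5 - 4*s)*(C + s) + C = C + (-1 + s)*(5 - 4*s)*(C + s))
(2208 - 981) + M(-28*5, -28) = (2208 - 981) + (-5*(-28) - (-112)*5 - 4*(-28)**3 + 9*(-28)**2 - 4*(-28*5)*(-28)**2 + 9*(-28*5)*(-28)) = 1227 + (140 - 4*(-140) - 4*(-21952) + 9*784 - 4*(-140)*784 + 9*(-140)*(-28)) = 1227 + (140 + 560 + 87808 + 7056 + 439040 + 35280) = 1227 + 569884 = 571111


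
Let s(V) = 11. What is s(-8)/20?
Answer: 11/20 ≈ 0.55000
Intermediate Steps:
s(-8)/20 = 11/20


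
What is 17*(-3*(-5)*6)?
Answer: 1530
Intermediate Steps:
17*(-3*(-5)*6) = 17*(15*6) = 17*90 = 1530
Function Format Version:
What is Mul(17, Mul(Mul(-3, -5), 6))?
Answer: 1530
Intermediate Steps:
Mul(17, Mul(Mul(-3, -5), 6)) = Mul(17, Mul(15, 6)) = Mul(17, 90) = 1530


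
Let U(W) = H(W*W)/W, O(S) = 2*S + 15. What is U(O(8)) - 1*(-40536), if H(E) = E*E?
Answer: 70327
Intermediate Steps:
H(E) = E**2
O(S) = 15 + 2*S
U(W) = W**3 (U(W) = (W*W)**2/W = (W**2)**2/W = W**4/W = W**3)
U(O(8)) - 1*(-40536) = (15 + 2*8)**3 - 1*(-40536) = (15 + 16)**3 + 40536 = 31**3 + 40536 = 29791 + 40536 = 70327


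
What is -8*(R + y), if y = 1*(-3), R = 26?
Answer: -184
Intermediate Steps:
y = -3
-8*(R + y) = -8*(26 - 3) = -8*23 = -184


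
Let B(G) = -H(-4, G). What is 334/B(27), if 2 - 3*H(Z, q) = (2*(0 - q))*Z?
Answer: 501/107 ≈ 4.6822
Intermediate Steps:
H(Z, q) = ⅔ + 2*Z*q/3 (H(Z, q) = ⅔ - 2*(0 - q)*Z/3 = ⅔ - 2*(-q)*Z/3 = ⅔ - (-2*q)*Z/3 = ⅔ - (-2)*Z*q/3 = ⅔ + 2*Z*q/3)
B(G) = -⅔ + 8*G/3 (B(G) = -(⅔ + (⅔)*(-4)*G) = -(⅔ - 8*G/3) = -⅔ + 8*G/3)
334/B(27) = 334/(-⅔ + (8/3)*27) = 334/(-⅔ + 72) = 334/(214/3) = 334*(3/214) = 501/107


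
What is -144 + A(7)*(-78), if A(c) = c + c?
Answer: -1236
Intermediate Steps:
A(c) = 2*c
-144 + A(7)*(-78) = -144 + (2*7)*(-78) = -144 + 14*(-78) = -144 - 1092 = -1236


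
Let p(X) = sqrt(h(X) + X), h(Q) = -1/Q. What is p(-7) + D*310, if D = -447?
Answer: -138570 + 4*I*sqrt(21)/7 ≈ -1.3857e+5 + 2.6186*I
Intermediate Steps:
p(X) = sqrt(X - 1/X) (p(X) = sqrt(-1/X + X) = sqrt(X - 1/X))
p(-7) + D*310 = sqrt(-7 - 1/(-7)) - 447*310 = sqrt(-7 - 1*(-1/7)) - 138570 = sqrt(-7 + 1/7) - 138570 = sqrt(-48/7) - 138570 = 4*I*sqrt(21)/7 - 138570 = -138570 + 4*I*sqrt(21)/7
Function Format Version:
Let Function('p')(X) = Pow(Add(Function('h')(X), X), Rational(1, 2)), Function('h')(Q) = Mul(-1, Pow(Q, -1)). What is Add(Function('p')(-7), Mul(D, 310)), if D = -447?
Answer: Add(-138570, Mul(Rational(4, 7), I, Pow(21, Rational(1, 2)))) ≈ Add(-1.3857e+5, Mul(2.6186, I))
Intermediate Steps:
Function('p')(X) = Pow(Add(X, Mul(-1, Pow(X, -1))), Rational(1, 2)) (Function('p')(X) = Pow(Add(Mul(-1, Pow(X, -1)), X), Rational(1, 2)) = Pow(Add(X, Mul(-1, Pow(X, -1))), Rational(1, 2)))
Add(Function('p')(-7), Mul(D, 310)) = Add(Pow(Add(-7, Mul(-1, Pow(-7, -1))), Rational(1, 2)), Mul(-447, 310)) = Add(Pow(Add(-7, Mul(-1, Rational(-1, 7))), Rational(1, 2)), -138570) = Add(Pow(Add(-7, Rational(1, 7)), Rational(1, 2)), -138570) = Add(Pow(Rational(-48, 7), Rational(1, 2)), -138570) = Add(Mul(Rational(4, 7), I, Pow(21, Rational(1, 2))), -138570) = Add(-138570, Mul(Rational(4, 7), I, Pow(21, Rational(1, 2))))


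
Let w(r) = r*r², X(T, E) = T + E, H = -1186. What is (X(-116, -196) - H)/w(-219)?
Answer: -874/10503459 ≈ -8.3211e-5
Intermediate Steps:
X(T, E) = E + T
w(r) = r³
(X(-116, -196) - H)/w(-219) = ((-196 - 116) - 1*(-1186))/((-219)³) = (-312 + 1186)/(-10503459) = 874*(-1/10503459) = -874/10503459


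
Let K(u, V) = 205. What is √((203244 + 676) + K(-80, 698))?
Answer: 5*√8165 ≈ 451.80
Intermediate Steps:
√((203244 + 676) + K(-80, 698)) = √((203244 + 676) + 205) = √(203920 + 205) = √204125 = 5*√8165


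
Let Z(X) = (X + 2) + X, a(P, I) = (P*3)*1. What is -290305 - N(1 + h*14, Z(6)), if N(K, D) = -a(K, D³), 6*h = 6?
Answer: -290260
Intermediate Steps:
h = 1 (h = (⅙)*6 = 1)
a(P, I) = 3*P (a(P, I) = (3*P)*1 = 3*P)
Z(X) = 2 + 2*X (Z(X) = (2 + X) + X = 2 + 2*X)
N(K, D) = -3*K
-290305 - N(1 + h*14, Z(6)) = -290305 - (-3)*(1 + 1*14) = -290305 - (-3)*(1 + 14) = -290305 - (-3)*15 = -290305 - 1*(-45) = -290305 + 45 = -290260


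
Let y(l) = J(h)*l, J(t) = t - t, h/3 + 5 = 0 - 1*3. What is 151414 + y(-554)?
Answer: 151414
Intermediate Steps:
h = -24 (h = -15 + 3*(0 - 1*3) = -15 + 3*(0 - 3) = -15 + 3*(-3) = -15 - 9 = -24)
J(t) = 0
y(l) = 0 (y(l) = 0*l = 0)
151414 + y(-554) = 151414 + 0 = 151414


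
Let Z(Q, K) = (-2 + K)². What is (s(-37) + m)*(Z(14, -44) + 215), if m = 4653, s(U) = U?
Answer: 10759896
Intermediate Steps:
(s(-37) + m)*(Z(14, -44) + 215) = (-37 + 4653)*((-2 - 44)² + 215) = 4616*((-46)² + 215) = 4616*(2116 + 215) = 4616*2331 = 10759896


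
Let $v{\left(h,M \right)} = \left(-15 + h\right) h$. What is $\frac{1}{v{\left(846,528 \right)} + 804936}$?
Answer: $\frac{1}{1507962} \approx 6.6315 \cdot 10^{-7}$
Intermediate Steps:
$v{\left(h,M \right)} = h \left(-15 + h\right)$
$\frac{1}{v{\left(846,528 \right)} + 804936} = \frac{1}{846 \left(-15 + 846\right) + 804936} = \frac{1}{846 \cdot 831 + 804936} = \frac{1}{703026 + 804936} = \frac{1}{1507962}$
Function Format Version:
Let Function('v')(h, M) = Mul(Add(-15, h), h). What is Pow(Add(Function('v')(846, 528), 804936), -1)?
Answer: Rational(1, 1507962) ≈ 6.6315e-7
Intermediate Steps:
Function('v')(h, M) = Mul(h, Add(-15, h))
Pow(Add(Function('v')(846, 528), 804936), -1) = Pow(Add(Mul(846, Add(-15, 846)), 804936), -1) = Pow(Add(Mul(846, 831), 804936), -1) = Pow(Add(703026, 804936), -1) = Pow(1507962, -1) = Rational(1, 1507962)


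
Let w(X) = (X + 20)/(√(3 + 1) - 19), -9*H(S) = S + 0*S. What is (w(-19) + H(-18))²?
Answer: 1089/289 ≈ 3.7682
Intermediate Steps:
H(S) = -S/9 (H(S) = -(S + 0*S)/9 = -(S + 0)/9 = -S/9)
w(X) = -20/17 - X/17 (w(X) = (20 + X)/(√4 - 19) = (20 + X)/(2 - 19) = (20 + X)/(-17) = (20 + X)*(-1/17) = -20/17 - X/17)
(w(-19) + H(-18))² = ((-20/17 - 1/17*(-19)) - ⅑*(-18))² = ((-20/17 + 19/17) + 2)² = (-1/17 + 2)² = (33/17)² = 1089/289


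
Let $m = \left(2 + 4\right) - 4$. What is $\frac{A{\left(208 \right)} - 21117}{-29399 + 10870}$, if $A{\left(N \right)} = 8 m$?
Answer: $\frac{21101}{18529} \approx 1.1388$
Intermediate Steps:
$m = 2$ ($m = 6 - 4 = 2$)
$A{\left(N \right)} = 16$ ($A{\left(N \right)} = 8 \cdot 2 = 16$)
$\frac{A{\left(208 \right)} - 21117}{-29399 + 10870} = \frac{16 - 21117}{-29399 + 10870} = - \frac{21101}{-18529} = \left(-21101\right) \left(- \frac{1}{18529}\right) = \frac{21101}{18529}$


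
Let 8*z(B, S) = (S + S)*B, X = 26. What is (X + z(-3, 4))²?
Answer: 529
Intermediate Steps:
z(B, S) = B*S/4 (z(B, S) = ((S + S)*B)/8 = ((2*S)*B)/8 = (2*B*S)/8 = B*S/4)
(X + z(-3, 4))² = (26 + (¼)*(-3)*4)² = (26 - 3)² = 23² = 529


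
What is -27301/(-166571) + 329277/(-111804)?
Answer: -17265212721/6207768028 ≈ -2.7812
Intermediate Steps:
-27301/(-166571) + 329277/(-111804) = -27301*(-1/166571) + 329277*(-1/111804) = 27301/166571 - 109759/37268 = -17265212721/6207768028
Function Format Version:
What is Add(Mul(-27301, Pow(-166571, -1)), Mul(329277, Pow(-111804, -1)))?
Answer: Rational(-17265212721, 6207768028) ≈ -2.7812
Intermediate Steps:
Add(Mul(-27301, Pow(-166571, -1)), Mul(329277, Pow(-111804, -1))) = Add(Mul(-27301, Rational(-1, 166571)), Mul(329277, Rational(-1, 111804))) = Add(Rational(27301, 166571), Rational(-109759, 37268)) = Rational(-17265212721, 6207768028)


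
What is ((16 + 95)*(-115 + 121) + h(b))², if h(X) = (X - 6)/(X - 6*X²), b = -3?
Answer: 160199649/361 ≈ 4.4377e+5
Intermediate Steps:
h(X) = (-6 + X)/(X - 6*X²)
((16 + 95)*(-115 + 121) + h(b))² = ((16 + 95)*(-115 + 121) + (6 - 1*(-3))/((-3)*(-1 + 6*(-3))))² = (111*6 - (6 + 3)/(3*(-1 - 18)))² = (666 - ⅓*9/(-19))² = (666 - ⅓*(-1/19)*9)² = (666 + 3/19)² = (12657/19)² = 160199649/361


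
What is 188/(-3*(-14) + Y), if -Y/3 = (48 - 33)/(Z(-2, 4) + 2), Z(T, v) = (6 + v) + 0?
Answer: 752/153 ≈ 4.9150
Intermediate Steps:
Z(T, v) = 6 + v
Y = -15/4 (Y = -3*(48 - 33)/((6 + 4) + 2) = -45/(10 + 2) = -45/12 = -3*5/4 = -15/4 ≈ -3.7500)
188/(-3*(-14) + Y) = 188/(-3*(-14) - 15/4) = 188/(42 - 15/4) = 188/(153/4) = 188*(4/153) = 752/153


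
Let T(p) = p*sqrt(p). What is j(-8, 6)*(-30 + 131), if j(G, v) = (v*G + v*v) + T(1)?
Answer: -1111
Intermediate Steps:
T(p) = p**(3/2)
j(G, v) = 1 + v**2 + G*v (j(G, v) = (v*G + v*v) + 1**(3/2) = (G*v + v**2) + 1 = (v**2 + G*v) + 1 = 1 + v**2 + G*v)
j(-8, 6)*(-30 + 131) = (1 + 6**2 - 8*6)*(-30 + 131) = (1 + 36 - 48)*101 = -11*101 = -1111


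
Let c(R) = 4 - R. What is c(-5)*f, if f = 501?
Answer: 4509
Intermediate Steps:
c(-5)*f = (4 - 1*(-5))*501 = (4 + 5)*501 = 9*501 = 4509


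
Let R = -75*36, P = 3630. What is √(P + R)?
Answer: √930 ≈ 30.496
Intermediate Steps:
R = -2700
√(P + R) = √(3630 - 2700) = √930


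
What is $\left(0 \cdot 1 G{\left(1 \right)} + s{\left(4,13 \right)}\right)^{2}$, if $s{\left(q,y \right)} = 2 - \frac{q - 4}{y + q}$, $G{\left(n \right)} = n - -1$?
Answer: $4$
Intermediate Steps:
$G{\left(n \right)} = 1 + n$ ($G{\left(n \right)} = n + 1 = 1 + n$)
$s{\left(q,y \right)} = 2 - \frac{-4 + q}{q + y}$
$\left(0 \cdot 1 G{\left(1 \right)} + s{\left(4,13 \right)}\right)^{2} = \left(0 \cdot 1 \left(1 + 1\right) + \frac{4 + 4 + 2 \cdot 13}{4 + 13}\right)^{2} = \left(0 \cdot 2 + \frac{4 + 4 + 26}{17}\right)^{2} = \left(0 + \frac{1}{17} \cdot 34\right)^{2} = \left(0 + 2\right)^{2} = 2^{2} = 4$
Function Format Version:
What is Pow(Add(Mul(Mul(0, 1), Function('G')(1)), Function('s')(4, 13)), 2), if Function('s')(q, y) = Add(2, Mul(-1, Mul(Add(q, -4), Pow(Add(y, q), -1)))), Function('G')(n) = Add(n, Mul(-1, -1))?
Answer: 4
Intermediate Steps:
Function('G')(n) = Add(1, n) (Function('G')(n) = Add(n, 1) = Add(1, n))
Function('s')(q, y) = Add(2, Mul(-1, Pow(Add(q, y), -1), Add(-4, q))) (Function('s')(q, y) = Add(2, Mul(-1, Mul(Add(-4, q), Pow(Add(q, y), -1)))) = Add(2, Mul(-1, Mul(Pow(Add(q, y), -1), Add(-4, q)))) = Add(2, Mul(-1, Pow(Add(q, y), -1), Add(-4, q))))
Pow(Add(Mul(Mul(0, 1), Function('G')(1)), Function('s')(4, 13)), 2) = Pow(Add(Mul(Mul(0, 1), Add(1, 1)), Mul(Pow(Add(4, 13), -1), Add(4, 4, Mul(2, 13)))), 2) = Pow(Add(Mul(0, 2), Mul(Pow(17, -1), Add(4, 4, 26))), 2) = Pow(Add(0, Mul(Rational(1, 17), 34)), 2) = Pow(Add(0, 2), 2) = Pow(2, 2) = 4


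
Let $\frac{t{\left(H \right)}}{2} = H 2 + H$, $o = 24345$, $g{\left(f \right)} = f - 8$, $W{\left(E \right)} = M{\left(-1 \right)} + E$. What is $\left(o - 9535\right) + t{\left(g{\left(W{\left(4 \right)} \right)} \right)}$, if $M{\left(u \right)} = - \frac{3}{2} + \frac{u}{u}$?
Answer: $14783$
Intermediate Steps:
$M{\left(u \right)} = - \frac{1}{2}$ ($M{\left(u \right)} = \left(-3\right) \frac{1}{2} + 1 = - \frac{3}{2} + 1 = - \frac{1}{2}$)
$W{\left(E \right)} = - \frac{1}{2} + E$
$g{\left(f \right)} = -8 + f$
$t{\left(H \right)} = 6 H$ ($t{\left(H \right)} = 2 \left(H 2 + H\right) = 2 \left(2 H + H\right) = 2 \cdot 3 H = 6 H$)
$\left(o - 9535\right) + t{\left(g{\left(W{\left(4 \right)} \right)} \right)} = \left(24345 - 9535\right) + 6 \left(-8 + \left(- \frac{1}{2} + 4\right)\right) = 14810 + 6 \left(-8 + \frac{7}{2}\right) = 14810 + 6 \left(- \frac{9}{2}\right) = 14810 - 27 = 14783$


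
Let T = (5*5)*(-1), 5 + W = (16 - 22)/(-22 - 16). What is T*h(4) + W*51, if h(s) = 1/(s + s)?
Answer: -38011/152 ≈ -250.07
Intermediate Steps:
h(s) = 1/(2*s)
W = -92/19 (W = -5 + (16 - 22)/(-22 - 16) = -5 - 6/(-38) = -5 - 6*(-1/38) = -5 + 3/19 = -92/19 ≈ -4.8421)
T = -25 (T = 25*(-1) = -25)
T*h(4) + W*51 = -25/(2*4) - 92/19*51 = -25/(2*4) - 4692/19 = -25*1/8 - 4692/19 = -25/8 - 4692/19 = -38011/152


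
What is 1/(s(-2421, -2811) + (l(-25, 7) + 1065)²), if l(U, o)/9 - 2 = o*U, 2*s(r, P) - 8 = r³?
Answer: -2/14189580325 ≈ -1.4095e-10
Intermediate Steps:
s(r, P) = 4 + r³/2
l(U, o) = 18 + 9*U*o (l(U, o) = 18 + 9*(o*U) = 18 + 9*(U*o) = 18 + 9*U*o)
1/(s(-2421, -2811) + (l(-25, 7) + 1065)²) = 1/((4 + (½)*(-2421)³) + ((18 + 9*(-25)*7) + 1065)²) = 1/((4 + (½)*(-14190064461)) + ((18 - 1575) + 1065)²) = 1/((4 - 14190064461/2) + (-1557 + 1065)²) = 1/(-14190064453/2 + (-492)²) = 1/(-14190064453/2 + 242064) = 1/(-14189580325/2) = -2/14189580325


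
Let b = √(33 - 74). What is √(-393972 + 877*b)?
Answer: √(-393972 + 877*I*√41) ≈ 4.473 + 627.69*I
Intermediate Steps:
b = I*√41 (b = √(-41) = I*√41 ≈ 6.4031*I)
√(-393972 + 877*b) = √(-393972 + 877*(I*√41)) = √(-393972 + 877*I*√41)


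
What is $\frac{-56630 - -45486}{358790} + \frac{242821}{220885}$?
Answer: $\frac{1693204083}{1585026583} \approx 1.0682$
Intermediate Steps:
$\frac{-56630 - -45486}{358790} + \frac{242821}{220885} = \left(-56630 + 45486\right) \frac{1}{358790} + 242821 \cdot \frac{1}{220885} = \left(-11144\right) \frac{1}{358790} + \frac{242821}{220885} = - \frac{5572}{179395} + \frac{242821}{220885} = \frac{1693204083}{1585026583}$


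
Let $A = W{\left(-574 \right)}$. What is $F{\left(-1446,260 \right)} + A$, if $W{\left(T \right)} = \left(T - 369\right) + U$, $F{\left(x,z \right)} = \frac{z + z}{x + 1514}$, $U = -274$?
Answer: $- \frac{20559}{17} \approx -1209.4$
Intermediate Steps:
$F{\left(x,z \right)} = \frac{2 z}{1514 + x}$
$W{\left(T \right)} = -643 + T$ ($W{\left(T \right)} = \left(T - 369\right) - 274 = \left(-369 + T\right) - 274 = -643 + T$)
$A = -1217$ ($A = -643 - 574 = -1217$)
$F{\left(-1446,260 \right)} + A = 2 \cdot 260 \frac{1}{1514 - 1446} - 1217 = 2 \cdot 260 \cdot \frac{1}{68} - 1217 = \frac{130}{17} - 1217 = - \frac{20559}{17}$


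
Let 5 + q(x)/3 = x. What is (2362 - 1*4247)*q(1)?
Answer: 22620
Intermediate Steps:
q(x) = -15 + 3*x
(2362 - 1*4247)*q(1) = (2362 - 1*4247)*(-15 + 3*1) = (2362 - 4247)*(-15 + 3) = -1885*(-12) = 22620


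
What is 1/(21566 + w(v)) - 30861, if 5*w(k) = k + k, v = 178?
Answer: -3338728141/108186 ≈ -30861.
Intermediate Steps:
w(k) = 2*k/5 (w(k) = (k + k)/5 = (2*k)/5 = 2*k/5)
1/(21566 + w(v)) - 30861 = 1/(21566 + (2/5)*178) - 30861 = 1/(21566 + 356/5) - 30861 = 1/(108186/5) - 30861 = 5/108186 - 30861 = -3338728141/108186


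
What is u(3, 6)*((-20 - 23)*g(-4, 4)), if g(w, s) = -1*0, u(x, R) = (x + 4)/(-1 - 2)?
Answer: 0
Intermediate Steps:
u(x, R) = -4/3 - x/3 (u(x, R) = (4 + x)/(-3) = (4 + x)*(-⅓) = -4/3 - x/3)
g(w, s) = 0
u(3, 6)*((-20 - 23)*g(-4, 4)) = (-4/3 - ⅓*3)*((-20 - 23)*0) = (-4/3 - 1)*(-43*0) = -7/3*0 = 0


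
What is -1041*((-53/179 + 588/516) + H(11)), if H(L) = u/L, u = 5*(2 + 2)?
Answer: -234591432/84667 ≈ -2770.8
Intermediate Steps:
u = 20 (u = 5*4 = 20)
H(L) = 20/L
-1041*((-53/179 + 588/516) + H(11)) = -1041*((-53/179 + 588/516) + 20/11) = -1041*((-53*1/179 + 588*(1/516)) + 20*(1/11)) = -1041*((-53/179 + 49/43) + 20/11) = -1041*(6492/7697 + 20/11) = -1041*225352/84667 = -234591432/84667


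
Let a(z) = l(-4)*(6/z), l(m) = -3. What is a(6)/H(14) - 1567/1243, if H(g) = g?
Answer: -25667/17402 ≈ -1.4749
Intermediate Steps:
a(z) = -18/z
a(6)/H(14) - 1567/1243 = -18/6/14 - 1567/1243 = -18*1/6*(1/14) - 1567*1/1243 = -3*1/14 - 1567/1243 = -3/14 - 1567/1243 = -25667/17402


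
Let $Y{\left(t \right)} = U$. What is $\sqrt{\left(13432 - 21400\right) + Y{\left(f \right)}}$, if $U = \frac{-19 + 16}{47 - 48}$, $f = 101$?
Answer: $3 i \sqrt{885} \approx 89.247 i$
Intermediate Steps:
$U = 3$ ($U = - \frac{3}{-1} = \left(-3\right) \left(-1\right) = 3$)
$Y{\left(t \right)} = 3$
$\sqrt{\left(13432 - 21400\right) + Y{\left(f \right)}} = \sqrt{\left(13432 - 21400\right) + 3} = \sqrt{-7968 + 3} = \sqrt{-7965} = 3 i \sqrt{885}$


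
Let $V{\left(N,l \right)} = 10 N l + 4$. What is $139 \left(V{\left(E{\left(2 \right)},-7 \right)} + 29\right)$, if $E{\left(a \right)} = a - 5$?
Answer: $33777$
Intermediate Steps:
$E{\left(a \right)} = -5 + a$ ($E{\left(a \right)} = a - 5 = -5 + a$)
$V{\left(N,l \right)} = 4 + 10 N l$ ($V{\left(N,l \right)} = 10 N l + 4 = 4 + 10 N l$)
$139 \left(V{\left(E{\left(2 \right)},-7 \right)} + 29\right) = 139 \left(\left(4 + 10 \left(-5 + 2\right) \left(-7\right)\right) + 29\right) = 139 \left(\left(4 + 10 \left(-3\right) \left(-7\right)\right) + 29\right) = 139 \left(\left(4 + 210\right) + 29\right) = 139 \left(214 + 29\right) = 139 \cdot 243 = 33777$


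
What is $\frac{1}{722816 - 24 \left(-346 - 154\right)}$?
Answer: $\frac{1}{734816} \approx 1.3609 \cdot 10^{-6}$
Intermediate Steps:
$\frac{1}{722816 - 24 \left(-346 - 154\right)} = \frac{1}{722816 - -12000} = \frac{1}{722816 + 12000} = \frac{1}{734816}$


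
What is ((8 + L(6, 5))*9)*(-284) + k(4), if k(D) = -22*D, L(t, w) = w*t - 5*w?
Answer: -33316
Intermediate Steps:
L(t, w) = -5*w + t*w (L(t, w) = t*w - 5*w = -5*w + t*w)
((8 + L(6, 5))*9)*(-284) + k(4) = ((8 + 5*(-5 + 6))*9)*(-284) - 22*4 = ((8 + 5*1)*9)*(-284) - 88 = ((8 + 5)*9)*(-284) - 88 = (13*9)*(-284) - 88 = 117*(-284) - 88 = -33228 - 88 = -33316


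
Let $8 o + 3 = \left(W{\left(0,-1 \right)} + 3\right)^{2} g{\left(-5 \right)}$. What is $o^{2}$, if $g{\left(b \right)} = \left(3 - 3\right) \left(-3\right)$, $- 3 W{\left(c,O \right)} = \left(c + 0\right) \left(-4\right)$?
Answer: $\frac{9}{64} \approx 0.14063$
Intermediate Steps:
$W{\left(c,O \right)} = \frac{4 c}{3}$ ($W{\left(c,O \right)} = - \frac{\left(c + 0\right) \left(-4\right)}{3} = - \frac{c \left(-4\right)}{3} = - \frac{\left(-4\right) c}{3} = \frac{4 c}{3}$)
$g{\left(b \right)} = 0$ ($g{\left(b \right)} = 0 \left(-3\right) = 0$)
$o = - \frac{3}{8}$ ($o = - \frac{3}{8} + \frac{\left(\frac{4}{3} \cdot 0 + 3\right)^{2} \cdot 0}{8} = - \frac{3}{8} + \frac{\left(0 + 3\right)^{2} \cdot 0}{8} = - \frac{3}{8} + \frac{3^{2} \cdot 0}{8} = - \frac{3}{8} + \frac{9 \cdot 0}{8} = - \frac{3}{8} + \frac{1}{8} \cdot 0 = - \frac{3}{8} + 0 = - \frac{3}{8} \approx -0.375$)
$o^{2} = \left(- \frac{3}{8}\right)^{2} = \frac{9}{64}$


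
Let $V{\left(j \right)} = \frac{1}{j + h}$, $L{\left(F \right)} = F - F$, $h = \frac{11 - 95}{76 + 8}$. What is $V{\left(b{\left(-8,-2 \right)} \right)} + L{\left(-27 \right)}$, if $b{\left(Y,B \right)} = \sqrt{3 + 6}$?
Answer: $\frac{1}{2} \approx 0.5$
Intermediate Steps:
$h = -1$ ($h = - \frac{84}{84} = \left(-84\right) \frac{1}{84} = -1$)
$b{\left(Y,B \right)} = 3$ ($b{\left(Y,B \right)} = \sqrt{9} = 3$)
$L{\left(F \right)} = 0$
$V{\left(j \right)} = \frac{1}{-1 + j}$ ($V{\left(j \right)} = \frac{1}{j - 1} = \frac{1}{-1 + j}$)
$V{\left(b{\left(-8,-2 \right)} \right)} + L{\left(-27 \right)} = \frac{1}{-1 + 3} + 0 = \frac{1}{2} + 0 = \frac{1}{2}$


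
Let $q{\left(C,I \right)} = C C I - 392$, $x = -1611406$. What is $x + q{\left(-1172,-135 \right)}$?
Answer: $-187045638$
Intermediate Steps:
$q{\left(C,I \right)} = -392 + I C^{2}$ ($q{\left(C,I \right)} = C^{2} I - 392 = I C^{2} - 392 = -392 + I C^{2}$)
$x + q{\left(-1172,-135 \right)} = -1611406 - \left(392 + 135 \left(-1172\right)^{2}\right) = -1611406 - 185434232 = -187045638$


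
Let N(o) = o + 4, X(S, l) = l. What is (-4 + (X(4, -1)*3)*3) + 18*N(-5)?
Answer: -31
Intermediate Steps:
N(o) = 4 + o
(-4 + (X(4, -1)*3)*3) + 18*N(-5) = (-4 - 1*3*3) + 18*(4 - 5) = (-4 - 3*3) + 18*(-1) = (-4 - 9) - 18 = -13 - 18 = -31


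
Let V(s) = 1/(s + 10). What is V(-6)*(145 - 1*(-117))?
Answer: 131/2 ≈ 65.500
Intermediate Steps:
V(s) = 1/(10 + s)
V(-6)*(145 - 1*(-117)) = (145 - 1*(-117))/(10 - 6) = (145 + 117)/4 = (1/4)*262 = 131/2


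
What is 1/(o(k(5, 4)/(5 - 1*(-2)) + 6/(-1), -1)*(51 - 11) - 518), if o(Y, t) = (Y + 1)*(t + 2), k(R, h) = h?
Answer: -7/4866 ≈ -0.0014386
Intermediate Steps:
o(Y, t) = (1 + Y)*(2 + t)
1/(o(k(5, 4)/(5 - 1*(-2)) + 6/(-1), -1)*(51 - 11) - 518) = 1/((2 - 1 + 2*(4/(5 - 1*(-2)) + 6/(-1)) + (4/(5 - 1*(-2)) + 6/(-1))*(-1))*(51 - 11) - 518) = 1/((2 - 1 + 2*(4/(5 + 2) + 6*(-1)) + (4/(5 + 2) + 6*(-1))*(-1))*40 - 518) = 1/((2 - 1 + 2*(4/7 - 6) + (4/7 - 6)*(-1))*40 - 518) = 1/((2 - 1 + 2*(-38/7) - 38/7*(-1))*40 - 518) = 1/((2 - 1 - 76/7 + 38/7)*40 - 518) = 1/(-31/7*40 - 518) = 1/(-1240/7 - 518) = 1/(-4866/7) = -7/4866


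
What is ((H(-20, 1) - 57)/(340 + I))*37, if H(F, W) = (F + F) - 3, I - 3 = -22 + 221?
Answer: -1850/271 ≈ -6.8266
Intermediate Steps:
I = 202 (I = 3 + (-22 + 221) = 3 + 199 = 202)
H(F, W) = -3 + 2*F (H(F, W) = 2*F - 3 = -3 + 2*F)
((H(-20, 1) - 57)/(340 + I))*37 = (((-3 + 2*(-20)) - 57)/(340 + 202))*37 = (((-3 - 40) - 57)/542)*37 = ((-43 - 57)*(1/542))*37 = -100*1/542*37 = -50/271*37 = -1850/271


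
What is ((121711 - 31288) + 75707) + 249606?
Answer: 415736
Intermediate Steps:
((121711 - 31288) + 75707) + 249606 = (90423 + 75707) + 249606 = 166130 + 249606 = 415736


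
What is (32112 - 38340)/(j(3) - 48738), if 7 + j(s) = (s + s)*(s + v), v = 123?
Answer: 6228/47989 ≈ 0.12978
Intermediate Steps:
j(s) = -7 + 2*s*(123 + s) (j(s) = -7 + (s + s)*(s + 123) = -7 + (2*s)*(123 + s) = -7 + 2*s*(123 + s))
(32112 - 38340)/(j(3) - 48738) = (32112 - 38340)/((-7 + 2*3**2 + 246*3) - 48738) = -6228/((-7 + 2*9 + 738) - 48738) = -6228/((-7 + 18 + 738) - 48738) = -6228/(749 - 48738) = -6228/(-47989) = -6228*(-1/47989) = 6228/47989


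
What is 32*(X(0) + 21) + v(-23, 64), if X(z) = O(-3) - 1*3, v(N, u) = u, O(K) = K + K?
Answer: 448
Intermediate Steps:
O(K) = 2*K
X(z) = -9 (X(z) = 2*(-3) - 1*3 = -6 - 3 = -9)
32*(X(0) + 21) + v(-23, 64) = 32*(-9 + 21) + 64 = 32*12 + 64 = 384 + 64 = 448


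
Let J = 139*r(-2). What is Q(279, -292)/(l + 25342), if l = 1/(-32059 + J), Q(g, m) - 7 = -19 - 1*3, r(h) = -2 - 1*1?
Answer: -162380/274335597 ≈ -0.00059190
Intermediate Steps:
r(h) = -3 (r(h) = -2 - 1 = -3)
Q(g, m) = -15 (Q(g, m) = 7 + (-19 - 1*3) = 7 + (-19 - 3) = 7 - 22 = -15)
J = -417 (J = 139*(-3) = -417)
l = -1/32476 (l = 1/(-32059 - 417) = 1/(-32476) = -1/32476 ≈ -3.0792e-5)
Q(279, -292)/(l + 25342) = -15/(-1/32476 + 25342) = -15/823006791/32476 = -15*32476/823006791 = -162380/274335597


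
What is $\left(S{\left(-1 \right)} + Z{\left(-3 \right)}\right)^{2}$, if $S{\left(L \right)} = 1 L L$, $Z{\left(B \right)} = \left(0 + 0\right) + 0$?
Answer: $1$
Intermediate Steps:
$Z{\left(B \right)} = 0$ ($Z{\left(B \right)} = 0 + 0 = 0$)
$S{\left(L \right)} = L^{2}$ ($S{\left(L \right)} = L L = L^{2}$)
$\left(S{\left(-1 \right)} + Z{\left(-3 \right)}\right)^{2} = \left(\left(-1\right)^{2} + 0\right)^{2} = \left(1 + 0\right)^{2} = 1^{2} = 1$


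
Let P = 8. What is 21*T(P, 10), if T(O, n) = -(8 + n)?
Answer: -378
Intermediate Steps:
T(O, n) = -8 - n
21*T(P, 10) = 21*(-8 - 1*10) = 21*(-8 - 10) = 21*(-18) = -378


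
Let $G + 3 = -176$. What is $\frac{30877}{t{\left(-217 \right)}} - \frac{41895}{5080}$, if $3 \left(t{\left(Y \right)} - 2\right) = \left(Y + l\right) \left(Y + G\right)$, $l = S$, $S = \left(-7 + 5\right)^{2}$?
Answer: $- \frac{102114845}{14283944} \approx -7.1489$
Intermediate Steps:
$G = -179$ ($G = -3 - 176 = -179$)
$S = 4$ ($S = \left(-2\right)^{2} = 4$)
$l = 4$
$t{\left(Y \right)} = 2 + \frac{\left(-179 + Y\right) \left(4 + Y\right)}{3}$ ($t{\left(Y \right)} = 2 + \frac{\left(Y + 4\right) \left(Y - 179\right)}{3} = 2 + \frac{\left(4 + Y\right) \left(-179 + Y\right)}{3} = 2 + \frac{\left(-179 + Y\right) \left(4 + Y\right)}{3}$)
$\frac{30877}{t{\left(-217 \right)}} - \frac{41895}{5080} = \frac{30877}{- \frac{710}{3} - - \frac{37975}{3} + \frac{\left(-217\right)^{2}}{3}} - \frac{41895}{5080} = \frac{30877}{- \frac{710}{3} + \frac{37975}{3} + \frac{1}{3} \cdot 47089} - \frac{8379}{1016} = \frac{30877}{- \frac{710}{3} + \frac{37975}{3} + \frac{47089}{3}} - \frac{8379}{1016} = \frac{30877}{28118} - \frac{8379}{1016} = - \frac{102114845}{14283944}$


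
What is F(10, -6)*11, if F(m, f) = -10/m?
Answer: -11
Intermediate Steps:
F(10, -6)*11 = -10/10*11 = -10*1/10*11 = -1*11 = -11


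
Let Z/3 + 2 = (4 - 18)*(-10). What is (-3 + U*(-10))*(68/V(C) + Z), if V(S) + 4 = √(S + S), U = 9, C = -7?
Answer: -188294/5 + 1054*I*√14/5 ≈ -37659.0 + 788.74*I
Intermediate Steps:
V(S) = -4 + √2*√S (V(S) = -4 + √(S + S) = -4 + √(2*S) = -4 + √2*√S)
Z = 414 (Z = -6 + 3*((4 - 18)*(-10)) = -6 + 3*(-14*(-10)) = -6 + 3*140 = -6 + 420 = 414)
(-3 + U*(-10))*(68/V(C) + Z) = (-3 + 9*(-10))*(68/(-4 + √2*√(-7)) + 414) = (-3 - 90)*(68/(-4 + √2*(I*√7)) + 414) = -93*(68/(-4 + I*√14) + 414) = -93*(414 + 68/(-4 + I*√14)) = -38502 - 6324/(-4 + I*√14)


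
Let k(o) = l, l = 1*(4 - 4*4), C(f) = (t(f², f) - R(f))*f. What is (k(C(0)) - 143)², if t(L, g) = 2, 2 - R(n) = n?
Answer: 24025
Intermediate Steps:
R(n) = 2 - n
C(f) = f² (C(f) = (2 - (2 - f))*f = (2 + (-2 + f))*f = f*f = f²)
l = -12 (l = 1*(4 - 16) = 1*(-12) = -12)
k(o) = -12
(k(C(0)) - 143)² = (-12 - 143)² = (-155)² = 24025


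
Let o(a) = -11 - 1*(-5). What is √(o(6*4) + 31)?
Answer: 5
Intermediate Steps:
o(a) = -6 (o(a) = -11 + 5 = -6)
√(o(6*4) + 31) = √(-6 + 31) = √25 = 5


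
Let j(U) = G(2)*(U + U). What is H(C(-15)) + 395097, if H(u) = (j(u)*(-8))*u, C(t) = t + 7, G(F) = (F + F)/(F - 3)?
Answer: 399193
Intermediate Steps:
G(F) = 2*F/(-3 + F) (G(F) = (2*F)/(-3 + F) = 2*F/(-3 + F))
C(t) = 7 + t
j(U) = -8*U (j(U) = (2*2/(-3 + 2))*(U + U) = (2*2/(-1))*(2*U) = (2*2*(-1))*(2*U) = -8*U)
H(u) = 64*u² (H(u) = (-8*u*(-8))*u = (64*u)*u = 64*u²)
H(C(-15)) + 395097 = 64*(7 - 15)² + 395097 = 64*(-8)² + 395097 = 64*64 + 395097 = 4096 + 395097 = 399193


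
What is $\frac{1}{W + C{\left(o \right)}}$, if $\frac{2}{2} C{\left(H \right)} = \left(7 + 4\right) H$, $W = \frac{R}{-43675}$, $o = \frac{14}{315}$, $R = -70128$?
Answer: $\frac{393075}{823322} \approx 0.47743$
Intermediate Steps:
$o = \frac{2}{45}$ ($o = 14 \cdot \frac{1}{315} = \frac{2}{45} \approx 0.044444$)
$W = \frac{70128}{43675}$ ($W = - \frac{70128}{-43675} = \left(-70128\right) \left(- \frac{1}{43675}\right) = \frac{70128}{43675} \approx 1.6057$)
$C{\left(H \right)} = 11 H$ ($C{\left(H \right)} = \left(7 + 4\right) H = 11 H$)
$\frac{1}{W + C{\left(o \right)}} = \frac{1}{\frac{70128}{43675} + 11 \cdot \frac{2}{45}} = \frac{1}{\frac{70128}{43675} + \frac{22}{45}} = \frac{1}{\frac{823322}{393075}} = \frac{393075}{823322}$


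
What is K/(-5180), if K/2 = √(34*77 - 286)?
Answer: -√583/1295 ≈ -0.018645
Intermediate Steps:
K = 4*√583 (K = 2*√(34*77 - 286) = 2*√(2618 - 286) = 2*√2332 = 2*(2*√583) = 4*√583 ≈ 96.582)
K/(-5180) = (4*√583)/(-5180) = (4*√583)*(-1/5180) = -√583/1295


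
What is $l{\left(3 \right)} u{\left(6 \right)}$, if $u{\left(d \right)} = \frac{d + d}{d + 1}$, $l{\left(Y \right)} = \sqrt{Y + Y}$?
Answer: $\frac{12 \sqrt{6}}{7} \approx 4.1991$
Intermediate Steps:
$l{\left(Y \right)} = \sqrt{2} \sqrt{Y}$ ($l{\left(Y \right)} = \sqrt{2 Y} = \sqrt{2} \sqrt{Y}$)
$u{\left(d \right)} = \frac{2 d}{1 + d}$
$l{\left(3 \right)} u{\left(6 \right)} = \sqrt{2} \sqrt{3} \cdot 2 \cdot 6 \frac{1}{1 + 6} = \sqrt{6} \cdot 2 \cdot 6 \cdot \frac{1}{7} = \sqrt{6} \cdot \frac{12}{7} = \frac{12 \sqrt{6}}{7}$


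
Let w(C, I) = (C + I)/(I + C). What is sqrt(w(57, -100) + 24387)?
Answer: 2*sqrt(6097) ≈ 156.17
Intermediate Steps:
w(C, I) = 1 (w(C, I) = (C + I)/(C + I) = 1)
sqrt(w(57, -100) + 24387) = sqrt(1 + 24387) = sqrt(24388) = 2*sqrt(6097)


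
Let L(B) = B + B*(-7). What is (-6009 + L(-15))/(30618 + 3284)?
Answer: -5919/33902 ≈ -0.17459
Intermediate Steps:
L(B) = -6*B (L(B) = B - 7*B = -6*B)
(-6009 + L(-15))/(30618 + 3284) = (-6009 - 6*(-15))/(30618 + 3284) = (-6009 + 90)/33902 = -5919*1/33902 = -5919/33902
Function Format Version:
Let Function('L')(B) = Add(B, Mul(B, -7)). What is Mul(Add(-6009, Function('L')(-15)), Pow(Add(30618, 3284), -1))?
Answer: Rational(-5919, 33902) ≈ -0.17459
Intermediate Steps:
Function('L')(B) = Mul(-6, B) (Function('L')(B) = Add(B, Mul(-7, B)) = Mul(-6, B))
Mul(Add(-6009, Function('L')(-15)), Pow(Add(30618, 3284), -1)) = Mul(Add(-6009, Mul(-6, -15)), Pow(Add(30618, 3284), -1)) = Mul(Add(-6009, 90), Pow(33902, -1)) = Mul(-5919, Rational(1, 33902)) = Rational(-5919, 33902)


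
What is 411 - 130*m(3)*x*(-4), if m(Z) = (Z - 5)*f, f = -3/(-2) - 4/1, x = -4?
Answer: -9989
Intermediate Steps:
f = -5/2 (f = -3*(-½) - 4*1 = 3/2 - 4 = -5/2 ≈ -2.5000)
m(Z) = 25/2 - 5*Z/2 (m(Z) = (Z - 5)*(-5/2) = (-5 + Z)*(-5/2) = 25/2 - 5*Z/2)
411 - 130*m(3)*x*(-4) = 411 - 130*(25/2 - 5/2*3)*(-4)*(-4) = 411 - 130*(25/2 - 15/2)*(-4)*(-4) = 411 - 130*5*(-4)*(-4) = 411 - (-2600)*(-4) = 411 - 130*80 = 411 - 10400 = -9989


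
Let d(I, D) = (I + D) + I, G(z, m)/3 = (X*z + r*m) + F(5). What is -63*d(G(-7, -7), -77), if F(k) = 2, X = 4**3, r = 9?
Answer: 197253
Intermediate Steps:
X = 64
G(z, m) = 6 + 27*m + 192*z (G(z, m) = 3*((64*z + 9*m) + 2) = 3*((9*m + 64*z) + 2) = 3*(2 + 9*m + 64*z) = 6 + 27*m + 192*z)
d(I, D) = D + 2*I (d(I, D) = (D + I) + I = D + 2*I)
-63*d(G(-7, -7), -77) = -63*(-77 + 2*(6 + 27*(-7) + 192*(-7))) = -63*(-77 + 2*(6 - 189 - 1344)) = -63*(-77 + 2*(-1527)) = -63*(-77 - 3054) = -63*(-3131) = 197253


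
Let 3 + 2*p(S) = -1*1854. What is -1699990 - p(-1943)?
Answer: -3398123/2 ≈ -1.6991e+6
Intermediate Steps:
p(S) = -1857/2 (p(S) = -3/2 + (-1*1854)/2 = -3/2 + (½)*(-1854) = -3/2 - 927 = -1857/2)
-1699990 - p(-1943) = -1699990 - 1*(-1857/2) = -1699990 + 1857/2 = -3398123/2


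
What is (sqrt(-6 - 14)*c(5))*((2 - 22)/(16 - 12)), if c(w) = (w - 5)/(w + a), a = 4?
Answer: 0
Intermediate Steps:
c(w) = (-5 + w)/(4 + w) (c(w) = (w - 5)/(w + 4) = (-5 + w)/(4 + w))
(sqrt(-6 - 14)*c(5))*((2 - 22)/(16 - 12)) = (sqrt(-6 - 14)*((-5 + 5)/(4 + 5)))*((2 - 22)/(16 - 12)) = (sqrt(-20)*(0/9))*(-20/4) = ((2*I*sqrt(5))*((1/9)*0))*(-20*1/4) = ((2*I*sqrt(5))*0)*(-5) = 0*(-5) = 0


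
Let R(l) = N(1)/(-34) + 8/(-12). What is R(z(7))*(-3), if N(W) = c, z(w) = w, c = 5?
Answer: 83/34 ≈ 2.4412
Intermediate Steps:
N(W) = 5
R(l) = -83/102 (R(l) = 5/(-34) + 8/(-12) = 5*(-1/34) + 8*(-1/12) = -5/34 - ⅔ = -83/102)
R(z(7))*(-3) = -83/102*(-3) = 83/34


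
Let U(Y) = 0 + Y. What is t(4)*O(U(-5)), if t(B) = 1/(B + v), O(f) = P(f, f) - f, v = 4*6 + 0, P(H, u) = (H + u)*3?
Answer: -25/28 ≈ -0.89286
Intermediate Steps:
P(H, u) = 3*H + 3*u
v = 24 (v = 24 + 0 = 24)
U(Y) = Y
O(f) = 5*f (O(f) = (3*f + 3*f) - f = 6*f - f = 5*f)
t(B) = 1/(24 + B) (t(B) = 1/(B + 24) = 1/(24 + B))
t(4)*O(U(-5)) = (5*(-5))/(24 + 4) = -25/28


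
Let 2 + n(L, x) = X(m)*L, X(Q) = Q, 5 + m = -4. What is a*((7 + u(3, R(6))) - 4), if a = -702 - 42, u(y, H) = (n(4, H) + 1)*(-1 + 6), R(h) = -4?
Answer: 135408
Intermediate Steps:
m = -9 (m = -5 - 4 = -9)
n(L, x) = -2 - 9*L
u(y, H) = -185 (u(y, H) = ((-2 - 9*4) + 1)*(-1 + 6) = ((-2 - 36) + 1)*5 = (-38 + 1)*5 = -37*5 = -185)
a = -744
a*((7 + u(3, R(6))) - 4) = -744*((7 - 185) - 4) = -744*(-178 - 4) = -744*(-182) = 135408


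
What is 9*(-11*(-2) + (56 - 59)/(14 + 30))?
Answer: 8685/44 ≈ 197.39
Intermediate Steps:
9*(-11*(-2) + (56 - 59)/(14 + 30)) = 9*(22 - 3/44) = 9*(965/44) = 8685/44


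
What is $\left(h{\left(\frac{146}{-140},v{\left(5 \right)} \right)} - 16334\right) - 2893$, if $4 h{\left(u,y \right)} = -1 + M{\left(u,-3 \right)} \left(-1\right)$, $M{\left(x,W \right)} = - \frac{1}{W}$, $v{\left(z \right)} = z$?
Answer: $- \frac{57682}{3} \approx -19227.0$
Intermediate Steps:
$h{\left(u,y \right)} = - \frac{1}{3}$ ($h{\left(u,y \right)} = \frac{-1 + - \frac{1}{-3} \left(-1\right)}{4} = \frac{-1 + \left(-1\right) \left(- \frac{1}{3}\right) \left(-1\right)}{4} = \frac{-1 + \frac{1}{3} \left(-1\right)}{4} = \frac{-1 - \frac{1}{3}}{4} = \frac{1}{4} \left(- \frac{4}{3}\right) = - \frac{1}{3}$)
$\left(h{\left(\frac{146}{-140},v{\left(5 \right)} \right)} - 16334\right) - 2893 = \left(- \frac{1}{3} - 16334\right) - 2893 = - \frac{49003}{3} - 2893 = - \frac{57682}{3}$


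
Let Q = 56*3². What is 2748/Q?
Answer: 229/42 ≈ 5.4524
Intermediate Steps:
Q = 504 (Q = 56*9 = 504)
2748/Q = 2748/504 = 2748*(1/504) = 229/42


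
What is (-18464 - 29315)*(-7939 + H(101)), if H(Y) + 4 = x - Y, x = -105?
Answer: 389351071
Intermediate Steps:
H(Y) = -109 - Y (H(Y) = -4 + (-105 - Y) = -109 - Y)
(-18464 - 29315)*(-7939 + H(101)) = (-18464 - 29315)*(-7939 + (-109 - 1*101)) = -47779*(-7939 + (-109 - 101)) = -47779*(-7939 - 210) = -47779*(-8149) = 389351071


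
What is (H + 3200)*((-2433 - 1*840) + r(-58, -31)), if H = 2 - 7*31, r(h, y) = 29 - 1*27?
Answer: -9763935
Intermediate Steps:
r(h, y) = 2 (r(h, y) = 29 - 27 = 2)
H = -215 (H = 2 - 217 = -215)
(H + 3200)*((-2433 - 1*840) + r(-58, -31)) = (-215 + 3200)*((-2433 - 1*840) + 2) = 2985*((-2433 - 840) + 2) = 2985*(-3273 + 2) = 2985*(-3271) = -9763935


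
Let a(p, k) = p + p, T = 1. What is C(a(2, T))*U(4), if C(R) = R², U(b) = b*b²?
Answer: 1024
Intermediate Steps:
U(b) = b³
a(p, k) = 2*p
C(a(2, T))*U(4) = (2*2)²*4³ = 4²*64 = 16*64 = 1024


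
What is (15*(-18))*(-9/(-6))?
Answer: -405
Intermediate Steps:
(15*(-18))*(-9/(-6)) = -(-2430)*(-1)/6 = -270*3/2 = -405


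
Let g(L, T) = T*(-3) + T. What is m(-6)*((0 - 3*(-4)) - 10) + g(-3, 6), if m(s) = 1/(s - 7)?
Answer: -158/13 ≈ -12.154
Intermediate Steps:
m(s) = 1/(-7 + s)
g(L, T) = -2*T (g(L, T) = -3*T + T = -2*T)
m(-6)*((0 - 3*(-4)) - 10) + g(-3, 6) = ((0 - 3*(-4)) - 10)/(-7 - 6) - 2*6 = ((0 + 12) - 10)/(-13) - 12 = -(12 - 10)/13 - 12 = -1/13*2 - 12 = -2/13 - 12 = -158/13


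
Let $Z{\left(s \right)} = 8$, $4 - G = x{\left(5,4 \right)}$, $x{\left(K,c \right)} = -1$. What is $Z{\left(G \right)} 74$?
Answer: $592$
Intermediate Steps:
$G = 5$ ($G = 4 - -1 = 4 + 1 = 5$)
$Z{\left(G \right)} 74 = 8 \cdot 74 = 592$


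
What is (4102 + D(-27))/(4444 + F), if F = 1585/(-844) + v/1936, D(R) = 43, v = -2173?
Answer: 1693215920/1814130581 ≈ 0.93335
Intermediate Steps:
F = -1225643/408496 (F = 1585/(-844) - 2173/1936 = 1585*(-1/844) - 2173*1/1936 = -1585/844 - 2173/1936 = -1225643/408496 ≈ -3.0004)
(4102 + D(-27))/(4444 + F) = (4102 + 43)/(4444 - 1225643/408496) = 4145/(1814130581/408496) = 4145*(408496/1814130581) = 1693215920/1814130581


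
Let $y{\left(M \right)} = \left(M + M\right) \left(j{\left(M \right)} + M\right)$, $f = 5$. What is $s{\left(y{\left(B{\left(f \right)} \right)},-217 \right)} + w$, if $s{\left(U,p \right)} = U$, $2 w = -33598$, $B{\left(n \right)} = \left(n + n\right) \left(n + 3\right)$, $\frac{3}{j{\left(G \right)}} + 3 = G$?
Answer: $- \frac{307443}{77} \approx -3992.8$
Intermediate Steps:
$j{\left(G \right)} = \frac{3}{-3 + G}$
$B{\left(n \right)} = 2 n \left(3 + n\right)$
$w = -16799$ ($w = \frac{1}{2} \left(-33598\right) = -16799$)
$y{\left(M \right)} = 2 M \left(M + \frac{3}{-3 + M}\right)$ ($y{\left(M \right)} = \left(M + M\right) \left(\frac{3}{-3 + M} + M\right) = 2 M \left(M + \frac{3}{-3 + M}\right)$)
$s{\left(y{\left(B{\left(f \right)} \right)},-217 \right)} + w = \frac{2 \cdot 2 \cdot 5 \left(3 + 5\right) \left(3 + 2 \cdot 5 \left(3 + 5\right) \left(-3 + 2 \cdot 5 \left(3 + 5\right)\right)\right)}{-3 + 2 \cdot 5 \left(3 + 5\right)} - 16799 = \frac{2 \cdot 2 \cdot 5 \cdot 8 \left(3 + 2 \cdot 5 \cdot 8 \left(-3 + 2 \cdot 5 \cdot 8\right)\right)}{-3 + 2 \cdot 5 \cdot 8} - 16799 = 2 \cdot 80 \frac{1}{-3 + 80} \left(3 + 80 \left(-3 + 80\right)\right) - 16799 = 2 \cdot 80 \cdot \frac{1}{77} \left(3 + 80 \cdot 77\right) - 16799 = 2 \cdot 80 \cdot \frac{1}{77} \left(3 + 6160\right) - 16799 = 2 \cdot 80 \cdot \frac{1}{77} \cdot 6163 - 16799 = \frac{986080}{77} - 16799 = - \frac{307443}{77}$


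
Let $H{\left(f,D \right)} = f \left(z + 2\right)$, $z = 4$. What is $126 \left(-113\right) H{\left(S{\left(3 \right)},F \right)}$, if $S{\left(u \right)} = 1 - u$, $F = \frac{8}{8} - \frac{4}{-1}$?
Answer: $170856$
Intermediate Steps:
$F = 5$ ($F = 8 \cdot \frac{1}{8} - -4 = 1 + 4 = 5$)
$H{\left(f,D \right)} = 6 f$ ($H{\left(f,D \right)} = f \left(4 + 2\right) = f 6 = 6 f$)
$126 \left(-113\right) H{\left(S{\left(3 \right)},F \right)} = 126 \left(-113\right) 6 \left(1 - 3\right) = - 14238 \cdot 6 \left(1 - 3\right) = - 14238 \cdot 6 \left(-2\right) = \left(-14238\right) \left(-12\right) = 170856$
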